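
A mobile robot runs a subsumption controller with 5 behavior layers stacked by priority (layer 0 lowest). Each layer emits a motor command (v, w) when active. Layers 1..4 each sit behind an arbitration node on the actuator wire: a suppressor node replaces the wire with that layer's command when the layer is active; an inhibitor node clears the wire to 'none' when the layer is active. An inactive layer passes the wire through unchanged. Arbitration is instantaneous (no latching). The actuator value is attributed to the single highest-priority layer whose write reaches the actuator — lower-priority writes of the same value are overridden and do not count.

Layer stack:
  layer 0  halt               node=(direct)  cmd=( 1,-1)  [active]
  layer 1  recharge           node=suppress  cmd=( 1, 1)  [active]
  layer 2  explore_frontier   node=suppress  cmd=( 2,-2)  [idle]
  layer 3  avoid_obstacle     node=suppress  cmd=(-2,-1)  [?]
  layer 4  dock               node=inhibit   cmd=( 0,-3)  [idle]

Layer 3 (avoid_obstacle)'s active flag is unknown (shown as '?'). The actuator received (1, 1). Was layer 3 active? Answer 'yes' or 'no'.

If layer 3 is active=yes:
  actuator would be (-2, -1)
If layer 3 is active=no:
  actuator would be (1, 1)
Observed (1, 1), so layer 3 was idle.

no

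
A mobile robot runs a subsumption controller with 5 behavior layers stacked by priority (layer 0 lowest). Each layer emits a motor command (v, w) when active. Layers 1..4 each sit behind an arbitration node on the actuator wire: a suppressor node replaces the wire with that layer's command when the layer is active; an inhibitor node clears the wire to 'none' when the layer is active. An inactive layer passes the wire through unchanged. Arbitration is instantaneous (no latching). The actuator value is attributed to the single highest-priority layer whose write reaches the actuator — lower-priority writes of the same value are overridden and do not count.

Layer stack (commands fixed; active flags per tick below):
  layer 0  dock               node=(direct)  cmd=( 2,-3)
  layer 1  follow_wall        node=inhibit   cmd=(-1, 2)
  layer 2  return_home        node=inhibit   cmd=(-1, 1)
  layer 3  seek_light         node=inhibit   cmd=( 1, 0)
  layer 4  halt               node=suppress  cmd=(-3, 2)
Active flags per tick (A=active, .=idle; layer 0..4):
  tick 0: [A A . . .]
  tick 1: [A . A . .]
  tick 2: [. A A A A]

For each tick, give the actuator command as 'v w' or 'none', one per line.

tick 0:
  [0] dock on; wire := (2, -3)
  [1] follow_wall on (inhibit); wire := none
  [2] return_home off; pass none
  [3] seek_light off; pass none
  [4] halt off; pass none
  output none
tick 1:
  [0] dock on; wire := (2, -3)
  [1] follow_wall off; pass (2, -3)
  [2] return_home on (inhibit); wire := none
  [3] seek_light off; pass none
  [4] halt off; pass none
  output none
tick 2:
  [0] dock off; wire := none
  [1] follow_wall on (inhibit); wire := none
  [2] return_home on (inhibit); wire := none
  [3] seek_light on (inhibit); wire := none
  [4] halt on (suppress); wire := (-3, 2)
  output (-3, 2)

none
none
-3 2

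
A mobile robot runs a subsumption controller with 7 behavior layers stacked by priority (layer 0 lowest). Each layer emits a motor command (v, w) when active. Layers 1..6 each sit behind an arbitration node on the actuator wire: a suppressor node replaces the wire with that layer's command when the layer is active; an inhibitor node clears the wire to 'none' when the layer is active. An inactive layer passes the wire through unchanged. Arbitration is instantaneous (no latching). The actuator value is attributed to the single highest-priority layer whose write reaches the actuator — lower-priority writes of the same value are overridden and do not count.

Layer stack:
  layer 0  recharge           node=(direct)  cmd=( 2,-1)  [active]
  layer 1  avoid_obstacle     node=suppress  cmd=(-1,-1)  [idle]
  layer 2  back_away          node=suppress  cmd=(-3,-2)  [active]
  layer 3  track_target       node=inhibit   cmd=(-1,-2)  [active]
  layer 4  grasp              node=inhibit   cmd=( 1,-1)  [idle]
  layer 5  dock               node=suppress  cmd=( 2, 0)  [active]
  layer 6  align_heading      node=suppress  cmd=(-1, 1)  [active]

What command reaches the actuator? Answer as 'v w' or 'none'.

layer 0 (recharge) active — direct: (2, -1)
layer 1 (avoid_obstacle) idle — unchanged: (2, -1)
layer 2 (back_away) active — suppresses: (-3, -2)
layer 3 (track_target) active — inhibits: none
layer 4 (grasp) idle — unchanged: none
layer 5 (dock) active — suppresses: (2, 0)
layer 6 (align_heading) active — suppresses: (-1, 1)
→ actuator (-1, 1)

-1 1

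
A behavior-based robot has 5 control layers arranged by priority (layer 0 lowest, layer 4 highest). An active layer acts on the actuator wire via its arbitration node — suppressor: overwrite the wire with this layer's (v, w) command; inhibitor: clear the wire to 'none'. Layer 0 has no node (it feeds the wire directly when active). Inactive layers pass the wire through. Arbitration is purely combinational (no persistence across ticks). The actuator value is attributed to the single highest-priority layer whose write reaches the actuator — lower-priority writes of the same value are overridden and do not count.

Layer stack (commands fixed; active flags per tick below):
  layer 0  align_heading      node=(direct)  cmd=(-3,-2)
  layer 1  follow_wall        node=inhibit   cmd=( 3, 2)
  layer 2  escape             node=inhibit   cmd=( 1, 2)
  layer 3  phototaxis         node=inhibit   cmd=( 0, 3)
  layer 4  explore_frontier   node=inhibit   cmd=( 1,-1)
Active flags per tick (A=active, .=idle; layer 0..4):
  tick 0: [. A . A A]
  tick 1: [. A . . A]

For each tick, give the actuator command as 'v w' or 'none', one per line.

tick 0:
  layer 0 (align_heading) idle — none
  layer 1 (follow_wall) active — inhibits: none
  layer 2 (escape) idle — unchanged: none
  layer 3 (phototaxis) active — inhibits: none
  layer 4 (explore_frontier) active — inhibits: none
  → actuator none
tick 1:
  layer 0 (align_heading) idle — none
  layer 1 (follow_wall) active — inhibits: none
  layer 2 (escape) idle — unchanged: none
  layer 3 (phototaxis) idle — unchanged: none
  layer 4 (explore_frontier) active — inhibits: none
  → actuator none

none
none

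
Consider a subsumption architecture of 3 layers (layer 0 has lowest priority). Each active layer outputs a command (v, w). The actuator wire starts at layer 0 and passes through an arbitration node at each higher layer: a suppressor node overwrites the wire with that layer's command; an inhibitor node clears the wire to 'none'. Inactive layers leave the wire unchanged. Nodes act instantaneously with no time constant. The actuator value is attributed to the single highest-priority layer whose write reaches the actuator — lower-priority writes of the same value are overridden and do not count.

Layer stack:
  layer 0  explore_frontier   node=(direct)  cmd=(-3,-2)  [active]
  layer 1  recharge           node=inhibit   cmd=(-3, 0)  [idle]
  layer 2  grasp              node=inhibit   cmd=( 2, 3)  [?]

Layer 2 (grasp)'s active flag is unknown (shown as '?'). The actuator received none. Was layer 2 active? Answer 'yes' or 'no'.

If layer 2 is active=yes:
  actuator would be none
If layer 2 is active=no:
  actuator would be (-3, -2)
Observed none, so layer 2 was active.

yes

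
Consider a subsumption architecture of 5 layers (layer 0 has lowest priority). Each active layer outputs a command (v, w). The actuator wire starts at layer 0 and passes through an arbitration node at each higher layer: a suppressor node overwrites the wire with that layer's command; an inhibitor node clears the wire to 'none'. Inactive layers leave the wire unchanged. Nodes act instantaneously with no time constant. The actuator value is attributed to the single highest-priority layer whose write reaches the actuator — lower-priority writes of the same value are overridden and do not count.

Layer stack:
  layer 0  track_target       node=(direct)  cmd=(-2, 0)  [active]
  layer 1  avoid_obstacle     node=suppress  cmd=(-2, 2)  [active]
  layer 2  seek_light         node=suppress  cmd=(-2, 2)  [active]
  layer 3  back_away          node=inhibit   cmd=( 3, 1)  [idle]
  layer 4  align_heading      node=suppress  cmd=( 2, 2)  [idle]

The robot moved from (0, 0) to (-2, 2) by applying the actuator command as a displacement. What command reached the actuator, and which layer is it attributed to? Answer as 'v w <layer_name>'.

displacement = (-2, 2) − (0, 0) = (-2, 2)
layer 0 (track_target) active — direct: (-2, 0)
layer 1 (avoid_obstacle) active — suppresses: (-2, 2)
layer 2 (seek_light) active — suppresses: (-2, 2)
layer 3 (back_away) idle — unchanged: (-2, 2)
layer 4 (align_heading) idle — unchanged: (-2, 2)
→ actuator (-2, 2) — from layer 2 (seek_light)

-2 2 seek_light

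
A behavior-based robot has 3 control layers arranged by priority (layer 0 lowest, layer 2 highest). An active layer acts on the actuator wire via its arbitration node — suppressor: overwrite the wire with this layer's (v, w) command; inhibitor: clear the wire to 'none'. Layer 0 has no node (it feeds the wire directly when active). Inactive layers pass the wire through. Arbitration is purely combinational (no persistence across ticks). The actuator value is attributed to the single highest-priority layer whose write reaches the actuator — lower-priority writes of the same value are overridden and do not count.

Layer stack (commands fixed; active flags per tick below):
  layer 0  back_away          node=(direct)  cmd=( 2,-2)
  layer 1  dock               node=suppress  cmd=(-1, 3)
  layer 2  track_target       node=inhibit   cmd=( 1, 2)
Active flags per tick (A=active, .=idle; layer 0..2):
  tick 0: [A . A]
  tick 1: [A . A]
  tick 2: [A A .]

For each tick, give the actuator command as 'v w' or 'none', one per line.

tick 0:
  layer 0 (back_away) active — direct: (2, -2)
  layer 1 (dock) idle — unchanged: (2, -2)
  layer 2 (track_target) active — inhibits: none
  → actuator none
tick 1:
  layer 0 (back_away) active — direct: (2, -2)
  layer 1 (dock) idle — unchanged: (2, -2)
  layer 2 (track_target) active — inhibits: none
  → actuator none
tick 2:
  layer 0 (back_away) active — direct: (2, -2)
  layer 1 (dock) active — suppresses: (-1, 3)
  layer 2 (track_target) idle — unchanged: (-1, 3)
  → actuator (-1, 3)

none
none
-1 3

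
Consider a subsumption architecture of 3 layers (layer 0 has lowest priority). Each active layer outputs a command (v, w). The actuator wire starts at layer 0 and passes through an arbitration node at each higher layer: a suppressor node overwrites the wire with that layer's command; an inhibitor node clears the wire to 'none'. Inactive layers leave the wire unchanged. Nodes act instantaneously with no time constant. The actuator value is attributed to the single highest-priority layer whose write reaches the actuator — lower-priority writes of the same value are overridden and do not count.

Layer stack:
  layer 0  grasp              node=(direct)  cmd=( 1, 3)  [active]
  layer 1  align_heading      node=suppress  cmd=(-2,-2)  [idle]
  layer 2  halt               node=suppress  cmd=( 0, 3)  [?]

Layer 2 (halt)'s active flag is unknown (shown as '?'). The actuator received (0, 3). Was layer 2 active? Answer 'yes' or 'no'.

If layer 2 is active=yes:
  actuator would be (0, 3)
If layer 2 is active=no:
  actuator would be (1, 3)
Observed (0, 3), so layer 2 was active.

yes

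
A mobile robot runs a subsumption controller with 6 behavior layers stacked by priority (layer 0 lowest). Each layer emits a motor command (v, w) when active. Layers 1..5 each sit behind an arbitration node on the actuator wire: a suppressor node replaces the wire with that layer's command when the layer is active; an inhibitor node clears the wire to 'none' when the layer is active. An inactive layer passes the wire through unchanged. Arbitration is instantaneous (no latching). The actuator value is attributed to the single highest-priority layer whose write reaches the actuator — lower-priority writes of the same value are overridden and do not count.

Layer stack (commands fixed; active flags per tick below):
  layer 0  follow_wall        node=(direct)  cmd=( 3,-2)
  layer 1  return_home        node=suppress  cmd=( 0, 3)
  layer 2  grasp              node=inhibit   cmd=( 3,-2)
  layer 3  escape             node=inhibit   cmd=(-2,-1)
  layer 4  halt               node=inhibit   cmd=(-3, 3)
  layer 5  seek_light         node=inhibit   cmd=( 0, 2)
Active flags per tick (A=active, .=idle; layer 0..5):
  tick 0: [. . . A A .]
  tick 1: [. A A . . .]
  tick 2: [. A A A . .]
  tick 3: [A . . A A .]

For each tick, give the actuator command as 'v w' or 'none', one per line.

none
none
none
none

tick 0:
  layer 0 (follow_wall) idle — none
  layer 1 (return_home) idle — unchanged: none
  layer 2 (grasp) idle — unchanged: none
  layer 3 (escape) active — inhibits: none
  layer 4 (halt) active — inhibits: none
  layer 5 (seek_light) idle — unchanged: none
  → actuator none
tick 1:
  layer 0 (follow_wall) idle — none
  layer 1 (return_home) active — suppresses: (0, 3)
  layer 2 (grasp) active — inhibits: none
  layer 3 (escape) idle — unchanged: none
  layer 4 (halt) idle — unchanged: none
  layer 5 (seek_light) idle — unchanged: none
  → actuator none
tick 2:
  layer 0 (follow_wall) idle — none
  layer 1 (return_home) active — suppresses: (0, 3)
  layer 2 (grasp) active — inhibits: none
  layer 3 (escape) active — inhibits: none
  layer 4 (halt) idle — unchanged: none
  layer 5 (seek_light) idle — unchanged: none
  → actuator none
tick 3:
  layer 0 (follow_wall) active — direct: (3, -2)
  layer 1 (return_home) idle — unchanged: (3, -2)
  layer 2 (grasp) idle — unchanged: (3, -2)
  layer 3 (escape) active — inhibits: none
  layer 4 (halt) active — inhibits: none
  layer 5 (seek_light) idle — unchanged: none
  → actuator none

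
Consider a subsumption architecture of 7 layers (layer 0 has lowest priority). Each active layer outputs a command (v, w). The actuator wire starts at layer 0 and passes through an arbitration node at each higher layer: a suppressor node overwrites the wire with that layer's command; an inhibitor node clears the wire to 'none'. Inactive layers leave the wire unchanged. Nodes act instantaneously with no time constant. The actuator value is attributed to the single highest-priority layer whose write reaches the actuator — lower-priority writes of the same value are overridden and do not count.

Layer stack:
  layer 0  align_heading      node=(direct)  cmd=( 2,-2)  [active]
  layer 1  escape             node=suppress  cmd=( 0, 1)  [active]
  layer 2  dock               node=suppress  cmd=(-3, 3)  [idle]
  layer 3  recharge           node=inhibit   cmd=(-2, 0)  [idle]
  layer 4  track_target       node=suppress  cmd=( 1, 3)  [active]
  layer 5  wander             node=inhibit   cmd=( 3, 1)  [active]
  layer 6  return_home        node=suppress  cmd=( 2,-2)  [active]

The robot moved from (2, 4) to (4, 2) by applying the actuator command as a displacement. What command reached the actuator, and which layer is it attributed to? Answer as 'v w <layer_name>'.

displacement = (4, 2) − (2, 4) = (2, -2)
[0] align_heading on; wire := (2, -2)
[1] escape on (suppress); wire := (0, 1)
[2] dock off; pass (0, 1)
[3] recharge off; pass (0, 1)
[4] track_target on (suppress); wire := (1, 3)
[5] wander on (inhibit); wire := none
[6] return_home on (suppress); wire := (2, -2)
output (2, -2) — from layer 6 (return_home)

2 -2 return_home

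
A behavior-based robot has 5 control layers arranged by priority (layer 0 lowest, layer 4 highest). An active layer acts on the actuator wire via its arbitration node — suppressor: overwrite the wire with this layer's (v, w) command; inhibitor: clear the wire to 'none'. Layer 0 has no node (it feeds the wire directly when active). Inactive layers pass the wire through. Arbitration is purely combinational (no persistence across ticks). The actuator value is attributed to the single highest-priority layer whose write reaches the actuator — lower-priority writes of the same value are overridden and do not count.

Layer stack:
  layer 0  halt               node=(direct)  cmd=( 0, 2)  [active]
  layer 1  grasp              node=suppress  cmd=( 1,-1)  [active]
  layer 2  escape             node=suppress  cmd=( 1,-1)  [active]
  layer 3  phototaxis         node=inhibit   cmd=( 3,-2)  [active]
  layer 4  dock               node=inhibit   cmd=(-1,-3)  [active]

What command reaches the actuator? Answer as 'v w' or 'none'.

none

layer 0 (halt) active — direct: (0, 2)
layer 1 (grasp) active — suppresses: (1, -1)
layer 2 (escape) active — suppresses: (1, -1)
layer 3 (phototaxis) active — inhibits: none
layer 4 (dock) active — inhibits: none
→ actuator none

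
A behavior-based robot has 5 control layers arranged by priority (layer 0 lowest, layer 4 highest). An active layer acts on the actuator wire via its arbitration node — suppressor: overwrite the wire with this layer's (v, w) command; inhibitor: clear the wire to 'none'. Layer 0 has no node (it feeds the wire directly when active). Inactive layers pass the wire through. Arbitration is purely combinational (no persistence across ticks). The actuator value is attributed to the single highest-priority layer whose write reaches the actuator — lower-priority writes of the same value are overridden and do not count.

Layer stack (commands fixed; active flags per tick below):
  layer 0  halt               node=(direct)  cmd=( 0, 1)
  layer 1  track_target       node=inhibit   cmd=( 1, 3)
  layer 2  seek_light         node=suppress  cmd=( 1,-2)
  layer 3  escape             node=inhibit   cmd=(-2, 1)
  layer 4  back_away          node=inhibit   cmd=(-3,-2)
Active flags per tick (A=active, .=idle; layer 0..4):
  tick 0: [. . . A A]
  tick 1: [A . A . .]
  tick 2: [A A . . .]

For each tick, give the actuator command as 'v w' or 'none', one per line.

tick 0:
  L0 halt: idle → wire = none
  L1 track_target: idle → wire stays none
  L2 seek_light: idle → wire stays none
  L3 escape: active, inhibitor → wire = none
  L4 back_away: active, inhibitor → wire = none
  actuator = none
tick 1:
  L0 halt: active, feeds wire = (0, 1)
  L1 track_target: idle → wire stays (0, 1)
  L2 seek_light: active, suppressor → wire = (1, -2)
  L3 escape: idle → wire stays (1, -2)
  L4 back_away: idle → wire stays (1, -2)
  actuator = (1, -2)
tick 2:
  L0 halt: active, feeds wire = (0, 1)
  L1 track_target: active, inhibitor → wire = none
  L2 seek_light: idle → wire stays none
  L3 escape: idle → wire stays none
  L4 back_away: idle → wire stays none
  actuator = none

none
1 -2
none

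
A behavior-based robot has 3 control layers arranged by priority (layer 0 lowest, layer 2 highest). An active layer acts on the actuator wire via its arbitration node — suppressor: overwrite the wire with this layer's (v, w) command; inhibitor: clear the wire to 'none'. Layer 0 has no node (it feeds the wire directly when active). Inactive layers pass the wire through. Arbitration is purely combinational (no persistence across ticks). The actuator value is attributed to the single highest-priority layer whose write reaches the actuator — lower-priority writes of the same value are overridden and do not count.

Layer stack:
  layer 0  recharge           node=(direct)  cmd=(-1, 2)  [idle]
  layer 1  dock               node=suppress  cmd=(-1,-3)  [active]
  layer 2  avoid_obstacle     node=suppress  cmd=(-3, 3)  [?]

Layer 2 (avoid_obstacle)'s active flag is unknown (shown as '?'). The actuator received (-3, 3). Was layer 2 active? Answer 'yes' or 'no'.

yes

If layer 2 is active=yes:
  actuator would be (-3, 3)
If layer 2 is active=no:
  actuator would be (-1, -3)
Observed (-3, 3), so layer 2 was active.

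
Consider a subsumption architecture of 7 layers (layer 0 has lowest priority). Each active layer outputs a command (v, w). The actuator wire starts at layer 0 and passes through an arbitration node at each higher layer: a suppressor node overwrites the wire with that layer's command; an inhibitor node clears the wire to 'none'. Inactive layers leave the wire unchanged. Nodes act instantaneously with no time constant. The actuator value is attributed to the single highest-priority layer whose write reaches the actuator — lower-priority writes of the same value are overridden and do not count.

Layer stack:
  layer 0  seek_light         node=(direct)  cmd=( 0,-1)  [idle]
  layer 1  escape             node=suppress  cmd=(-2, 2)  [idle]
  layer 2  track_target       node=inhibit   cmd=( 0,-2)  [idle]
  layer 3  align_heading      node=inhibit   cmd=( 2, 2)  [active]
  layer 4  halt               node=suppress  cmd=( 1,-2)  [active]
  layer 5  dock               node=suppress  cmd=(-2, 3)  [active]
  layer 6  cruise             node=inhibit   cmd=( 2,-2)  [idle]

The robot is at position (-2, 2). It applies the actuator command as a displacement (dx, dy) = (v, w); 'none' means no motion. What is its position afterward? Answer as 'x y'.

[0] seek_light off; wire := none
[1] escape off; pass none
[2] track_target off; pass none
[3] align_heading on (inhibit); wire := none
[4] halt on (suppress); wire := (1, -2)
[5] dock on (suppress); wire := (-2, 3)
[6] cruise off; pass (-2, 3)
output (-2, 3)
position: (-2, 2) + (-2, 3) = (-4, 5)

-4 5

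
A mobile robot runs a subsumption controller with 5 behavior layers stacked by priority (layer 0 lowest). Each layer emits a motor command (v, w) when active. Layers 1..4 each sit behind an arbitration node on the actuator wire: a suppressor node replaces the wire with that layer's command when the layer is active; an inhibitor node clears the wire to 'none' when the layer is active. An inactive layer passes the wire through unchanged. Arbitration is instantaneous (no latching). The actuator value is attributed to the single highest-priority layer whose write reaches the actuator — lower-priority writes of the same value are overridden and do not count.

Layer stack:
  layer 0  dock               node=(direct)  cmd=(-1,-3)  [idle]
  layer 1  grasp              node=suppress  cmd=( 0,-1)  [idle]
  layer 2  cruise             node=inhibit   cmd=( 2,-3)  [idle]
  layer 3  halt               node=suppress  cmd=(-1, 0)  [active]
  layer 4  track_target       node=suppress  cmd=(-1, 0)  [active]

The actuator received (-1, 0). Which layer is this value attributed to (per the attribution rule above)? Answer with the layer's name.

L0 dock: idle → wire = none
L1 grasp: idle → wire stays none
L2 cruise: idle → wire stays none
L3 halt: active, suppressor → wire = (-1, 0)
L4 track_target: active, suppressor → wire = (-1, 0)
actuator = (-1, 0)
last writer: layer 4 = track_target

track_target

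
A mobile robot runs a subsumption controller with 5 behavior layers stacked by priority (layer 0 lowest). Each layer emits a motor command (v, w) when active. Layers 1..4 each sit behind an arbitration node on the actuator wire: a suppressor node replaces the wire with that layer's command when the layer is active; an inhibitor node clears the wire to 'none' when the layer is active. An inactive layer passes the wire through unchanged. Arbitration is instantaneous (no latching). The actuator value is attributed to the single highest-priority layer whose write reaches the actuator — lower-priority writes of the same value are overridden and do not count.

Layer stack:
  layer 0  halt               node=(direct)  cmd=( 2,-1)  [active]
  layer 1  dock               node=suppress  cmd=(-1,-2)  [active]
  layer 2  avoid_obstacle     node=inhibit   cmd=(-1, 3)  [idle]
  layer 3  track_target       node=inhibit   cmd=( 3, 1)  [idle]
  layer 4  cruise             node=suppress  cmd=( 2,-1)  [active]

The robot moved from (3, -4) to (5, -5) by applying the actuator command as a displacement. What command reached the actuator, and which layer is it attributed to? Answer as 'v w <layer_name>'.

displacement = (5, -5) − (3, -4) = (2, -1)
L0 halt: active, feeds wire = (2, -1)
L1 dock: active, suppressor → wire = (-1, -2)
L2 avoid_obstacle: idle → wire stays (-1, -2)
L3 track_target: idle → wire stays (-1, -2)
L4 cruise: active, suppressor → wire = (2, -1)
actuator = (2, -1) — from layer 4 (cruise)

2 -1 cruise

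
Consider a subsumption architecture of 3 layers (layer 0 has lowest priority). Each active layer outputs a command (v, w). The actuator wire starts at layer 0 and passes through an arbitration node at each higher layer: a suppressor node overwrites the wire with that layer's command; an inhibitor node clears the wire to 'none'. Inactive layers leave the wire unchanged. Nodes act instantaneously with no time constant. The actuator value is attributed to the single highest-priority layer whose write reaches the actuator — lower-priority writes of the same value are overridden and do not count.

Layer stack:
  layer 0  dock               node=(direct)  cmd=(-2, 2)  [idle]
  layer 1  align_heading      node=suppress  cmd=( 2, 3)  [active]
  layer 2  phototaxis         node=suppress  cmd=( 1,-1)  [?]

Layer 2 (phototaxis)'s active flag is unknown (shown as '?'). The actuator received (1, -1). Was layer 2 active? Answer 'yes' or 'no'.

If layer 2 is active=yes:
  actuator would be (1, -1)
If layer 2 is active=no:
  actuator would be (2, 3)
Observed (1, -1), so layer 2 was active.

yes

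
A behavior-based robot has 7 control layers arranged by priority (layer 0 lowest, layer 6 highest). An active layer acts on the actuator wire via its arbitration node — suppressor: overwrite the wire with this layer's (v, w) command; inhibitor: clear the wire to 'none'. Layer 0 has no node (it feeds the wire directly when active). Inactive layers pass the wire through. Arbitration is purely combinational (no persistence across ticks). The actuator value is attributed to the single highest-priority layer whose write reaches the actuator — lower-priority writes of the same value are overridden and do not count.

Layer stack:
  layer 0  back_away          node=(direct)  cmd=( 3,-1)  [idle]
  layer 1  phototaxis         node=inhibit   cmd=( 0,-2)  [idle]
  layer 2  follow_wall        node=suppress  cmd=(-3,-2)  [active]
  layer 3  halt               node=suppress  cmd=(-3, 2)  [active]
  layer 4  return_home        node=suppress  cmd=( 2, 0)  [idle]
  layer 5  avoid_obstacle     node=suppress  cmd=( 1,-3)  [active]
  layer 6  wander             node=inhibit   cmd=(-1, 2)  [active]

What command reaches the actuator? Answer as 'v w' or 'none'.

none

[0] back_away off; wire := none
[1] phototaxis off; pass none
[2] follow_wall on (suppress); wire := (-3, -2)
[3] halt on (suppress); wire := (-3, 2)
[4] return_home off; pass (-3, 2)
[5] avoid_obstacle on (suppress); wire := (1, -3)
[6] wander on (inhibit); wire := none
output none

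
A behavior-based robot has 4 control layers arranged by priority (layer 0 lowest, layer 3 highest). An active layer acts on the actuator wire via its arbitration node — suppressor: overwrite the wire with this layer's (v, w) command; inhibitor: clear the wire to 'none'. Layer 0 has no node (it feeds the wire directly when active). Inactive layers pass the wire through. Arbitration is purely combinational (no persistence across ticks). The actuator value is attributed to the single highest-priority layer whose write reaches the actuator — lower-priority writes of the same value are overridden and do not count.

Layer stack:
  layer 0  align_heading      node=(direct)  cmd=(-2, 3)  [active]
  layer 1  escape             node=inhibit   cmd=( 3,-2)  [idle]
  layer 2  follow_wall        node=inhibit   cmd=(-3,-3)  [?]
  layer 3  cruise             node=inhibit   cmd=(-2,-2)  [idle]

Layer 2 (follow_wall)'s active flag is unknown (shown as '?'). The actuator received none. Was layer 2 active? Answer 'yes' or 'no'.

If layer 2 is active=yes:
  actuator would be none
If layer 2 is active=no:
  actuator would be (-2, 3)
Observed none, so layer 2 was active.

yes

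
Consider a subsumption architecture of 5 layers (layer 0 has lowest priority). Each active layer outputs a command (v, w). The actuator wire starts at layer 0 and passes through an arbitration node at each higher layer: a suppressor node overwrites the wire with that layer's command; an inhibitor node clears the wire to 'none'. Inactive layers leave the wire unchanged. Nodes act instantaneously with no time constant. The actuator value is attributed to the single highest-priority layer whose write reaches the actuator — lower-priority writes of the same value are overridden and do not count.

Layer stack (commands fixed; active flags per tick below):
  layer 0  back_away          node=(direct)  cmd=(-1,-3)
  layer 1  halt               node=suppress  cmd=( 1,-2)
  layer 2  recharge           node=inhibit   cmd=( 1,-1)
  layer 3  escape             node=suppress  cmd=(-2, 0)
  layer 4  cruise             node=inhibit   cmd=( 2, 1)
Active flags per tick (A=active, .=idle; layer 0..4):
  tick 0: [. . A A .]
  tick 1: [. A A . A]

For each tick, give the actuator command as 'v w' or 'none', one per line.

tick 0:
  [0] back_away off; wire := none
  [1] halt off; pass none
  [2] recharge on (inhibit); wire := none
  [3] escape on (suppress); wire := (-2, 0)
  [4] cruise off; pass (-2, 0)
  output (-2, 0)
tick 1:
  [0] back_away off; wire := none
  [1] halt on (suppress); wire := (1, -2)
  [2] recharge on (inhibit); wire := none
  [3] escape off; pass none
  [4] cruise on (inhibit); wire := none
  output none

-2 0
none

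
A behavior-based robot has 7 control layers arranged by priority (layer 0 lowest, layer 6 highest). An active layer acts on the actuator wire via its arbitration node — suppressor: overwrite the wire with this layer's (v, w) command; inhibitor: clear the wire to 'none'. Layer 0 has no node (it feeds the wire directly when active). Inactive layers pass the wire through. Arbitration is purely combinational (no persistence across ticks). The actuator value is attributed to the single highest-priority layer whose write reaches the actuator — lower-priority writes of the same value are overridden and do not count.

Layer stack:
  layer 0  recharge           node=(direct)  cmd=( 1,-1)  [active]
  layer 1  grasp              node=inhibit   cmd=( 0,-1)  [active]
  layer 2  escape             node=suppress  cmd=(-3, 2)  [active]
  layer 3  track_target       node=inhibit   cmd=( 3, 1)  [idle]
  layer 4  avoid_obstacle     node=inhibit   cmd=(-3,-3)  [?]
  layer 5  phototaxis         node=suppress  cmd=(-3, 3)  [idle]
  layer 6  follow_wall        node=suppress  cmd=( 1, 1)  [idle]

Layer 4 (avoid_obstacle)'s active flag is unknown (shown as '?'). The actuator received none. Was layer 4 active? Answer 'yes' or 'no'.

yes

If layer 4 is active=yes:
  actuator would be none
If layer 4 is active=no:
  actuator would be (-3, 2)
Observed none, so layer 4 was active.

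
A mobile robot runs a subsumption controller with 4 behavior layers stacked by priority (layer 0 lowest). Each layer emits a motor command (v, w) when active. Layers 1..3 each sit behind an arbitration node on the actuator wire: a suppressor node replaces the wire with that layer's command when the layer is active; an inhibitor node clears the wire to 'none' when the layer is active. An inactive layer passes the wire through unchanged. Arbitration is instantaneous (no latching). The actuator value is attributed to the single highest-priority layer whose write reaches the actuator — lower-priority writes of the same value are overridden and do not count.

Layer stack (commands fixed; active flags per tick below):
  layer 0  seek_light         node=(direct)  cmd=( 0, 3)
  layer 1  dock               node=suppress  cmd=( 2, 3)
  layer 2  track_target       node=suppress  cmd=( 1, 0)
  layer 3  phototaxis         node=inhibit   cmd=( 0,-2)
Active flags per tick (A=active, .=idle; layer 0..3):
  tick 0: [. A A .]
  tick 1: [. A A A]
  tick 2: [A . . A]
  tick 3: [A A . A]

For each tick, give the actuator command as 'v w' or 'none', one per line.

1 0
none
none
none

tick 0:
  [0] seek_light off; wire := none
  [1] dock on (suppress); wire := (2, 3)
  [2] track_target on (suppress); wire := (1, 0)
  [3] phototaxis off; pass (1, 0)
  output (1, 0)
tick 1:
  [0] seek_light off; wire := none
  [1] dock on (suppress); wire := (2, 3)
  [2] track_target on (suppress); wire := (1, 0)
  [3] phototaxis on (inhibit); wire := none
  output none
tick 2:
  [0] seek_light on; wire := (0, 3)
  [1] dock off; pass (0, 3)
  [2] track_target off; pass (0, 3)
  [3] phototaxis on (inhibit); wire := none
  output none
tick 3:
  [0] seek_light on; wire := (0, 3)
  [1] dock on (suppress); wire := (2, 3)
  [2] track_target off; pass (2, 3)
  [3] phototaxis on (inhibit); wire := none
  output none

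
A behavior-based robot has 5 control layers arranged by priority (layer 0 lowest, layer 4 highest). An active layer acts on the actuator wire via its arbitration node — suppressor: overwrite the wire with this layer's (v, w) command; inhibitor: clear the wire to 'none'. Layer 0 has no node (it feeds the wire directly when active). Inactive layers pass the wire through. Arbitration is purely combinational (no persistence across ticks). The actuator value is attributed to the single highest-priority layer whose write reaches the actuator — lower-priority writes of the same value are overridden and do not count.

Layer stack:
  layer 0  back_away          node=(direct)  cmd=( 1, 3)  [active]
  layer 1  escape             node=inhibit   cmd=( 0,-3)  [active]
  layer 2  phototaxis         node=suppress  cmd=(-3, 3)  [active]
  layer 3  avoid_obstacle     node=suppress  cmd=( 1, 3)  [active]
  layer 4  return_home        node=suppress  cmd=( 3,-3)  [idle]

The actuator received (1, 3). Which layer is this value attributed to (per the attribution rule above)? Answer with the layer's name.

avoid_obstacle

L0 back_away: active, feeds wire = (1, 3)
L1 escape: active, inhibitor → wire = none
L2 phototaxis: active, suppressor → wire = (-3, 3)
L3 avoid_obstacle: active, suppressor → wire = (1, 3)
L4 return_home: idle → wire stays (1, 3)
actuator = (1, 3)
last writer: layer 3 = avoid_obstacle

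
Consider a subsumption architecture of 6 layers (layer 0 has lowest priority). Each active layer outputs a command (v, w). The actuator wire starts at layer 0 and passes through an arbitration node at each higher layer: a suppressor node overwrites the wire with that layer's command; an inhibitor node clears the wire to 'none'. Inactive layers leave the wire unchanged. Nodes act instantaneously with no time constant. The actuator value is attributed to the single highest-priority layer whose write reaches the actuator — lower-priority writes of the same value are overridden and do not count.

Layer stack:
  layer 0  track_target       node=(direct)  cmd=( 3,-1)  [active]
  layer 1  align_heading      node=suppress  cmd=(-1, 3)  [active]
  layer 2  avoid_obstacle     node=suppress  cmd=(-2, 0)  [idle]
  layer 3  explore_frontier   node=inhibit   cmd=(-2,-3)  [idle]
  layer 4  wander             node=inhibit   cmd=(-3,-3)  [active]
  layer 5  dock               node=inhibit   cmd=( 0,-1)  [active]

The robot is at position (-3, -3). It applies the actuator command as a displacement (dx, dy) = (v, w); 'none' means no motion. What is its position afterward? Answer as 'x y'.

layer 0 (track_target) active — direct: (3, -1)
layer 1 (align_heading) active — suppresses: (-1, 3)
layer 2 (avoid_obstacle) idle — unchanged: (-1, 3)
layer 3 (explore_frontier) idle — unchanged: (-1, 3)
layer 4 (wander) active — inhibits: none
layer 5 (dock) active — inhibits: none
→ actuator none
position: (-3, -3) + none = (-3, -3)

-3 -3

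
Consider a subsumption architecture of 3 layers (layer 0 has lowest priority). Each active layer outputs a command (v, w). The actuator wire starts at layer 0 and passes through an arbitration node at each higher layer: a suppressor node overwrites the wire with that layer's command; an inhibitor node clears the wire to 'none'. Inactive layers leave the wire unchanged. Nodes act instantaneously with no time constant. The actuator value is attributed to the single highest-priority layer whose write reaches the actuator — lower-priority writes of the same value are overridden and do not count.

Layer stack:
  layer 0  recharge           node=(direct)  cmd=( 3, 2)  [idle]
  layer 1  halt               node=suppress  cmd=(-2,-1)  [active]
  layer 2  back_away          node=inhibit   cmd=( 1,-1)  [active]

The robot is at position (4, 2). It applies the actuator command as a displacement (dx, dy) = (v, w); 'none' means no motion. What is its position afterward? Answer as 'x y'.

4 2

layer 0 (recharge) idle — none
layer 1 (halt) active — suppresses: (-2, -1)
layer 2 (back_away) active — inhibits: none
→ actuator none
position: (4, 2) + none = (4, 2)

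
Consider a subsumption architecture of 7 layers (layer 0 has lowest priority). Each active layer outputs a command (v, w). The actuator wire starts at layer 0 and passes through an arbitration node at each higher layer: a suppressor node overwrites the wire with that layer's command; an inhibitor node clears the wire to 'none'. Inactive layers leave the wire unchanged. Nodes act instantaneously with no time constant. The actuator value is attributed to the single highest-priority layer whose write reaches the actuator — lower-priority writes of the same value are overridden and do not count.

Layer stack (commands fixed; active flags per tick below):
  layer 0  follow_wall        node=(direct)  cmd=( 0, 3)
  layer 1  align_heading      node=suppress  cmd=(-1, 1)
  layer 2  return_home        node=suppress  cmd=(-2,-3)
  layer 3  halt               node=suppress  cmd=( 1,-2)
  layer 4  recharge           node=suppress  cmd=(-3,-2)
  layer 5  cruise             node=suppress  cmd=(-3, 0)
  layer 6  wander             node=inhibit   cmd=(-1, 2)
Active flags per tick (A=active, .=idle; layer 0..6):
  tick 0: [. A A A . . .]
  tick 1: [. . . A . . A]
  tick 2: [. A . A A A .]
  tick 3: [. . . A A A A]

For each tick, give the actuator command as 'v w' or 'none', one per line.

1 -2
none
-3 0
none

tick 0:
  [0] follow_wall off; wire := none
  [1] align_heading on (suppress); wire := (-1, 1)
  [2] return_home on (suppress); wire := (-2, -3)
  [3] halt on (suppress); wire := (1, -2)
  [4] recharge off; pass (1, -2)
  [5] cruise off; pass (1, -2)
  [6] wander off; pass (1, -2)
  output (1, -2)
tick 1:
  [0] follow_wall off; wire := none
  [1] align_heading off; pass none
  [2] return_home off; pass none
  [3] halt on (suppress); wire := (1, -2)
  [4] recharge off; pass (1, -2)
  [5] cruise off; pass (1, -2)
  [6] wander on (inhibit); wire := none
  output none
tick 2:
  [0] follow_wall off; wire := none
  [1] align_heading on (suppress); wire := (-1, 1)
  [2] return_home off; pass (-1, 1)
  [3] halt on (suppress); wire := (1, -2)
  [4] recharge on (suppress); wire := (-3, -2)
  [5] cruise on (suppress); wire := (-3, 0)
  [6] wander off; pass (-3, 0)
  output (-3, 0)
tick 3:
  [0] follow_wall off; wire := none
  [1] align_heading off; pass none
  [2] return_home off; pass none
  [3] halt on (suppress); wire := (1, -2)
  [4] recharge on (suppress); wire := (-3, -2)
  [5] cruise on (suppress); wire := (-3, 0)
  [6] wander on (inhibit); wire := none
  output none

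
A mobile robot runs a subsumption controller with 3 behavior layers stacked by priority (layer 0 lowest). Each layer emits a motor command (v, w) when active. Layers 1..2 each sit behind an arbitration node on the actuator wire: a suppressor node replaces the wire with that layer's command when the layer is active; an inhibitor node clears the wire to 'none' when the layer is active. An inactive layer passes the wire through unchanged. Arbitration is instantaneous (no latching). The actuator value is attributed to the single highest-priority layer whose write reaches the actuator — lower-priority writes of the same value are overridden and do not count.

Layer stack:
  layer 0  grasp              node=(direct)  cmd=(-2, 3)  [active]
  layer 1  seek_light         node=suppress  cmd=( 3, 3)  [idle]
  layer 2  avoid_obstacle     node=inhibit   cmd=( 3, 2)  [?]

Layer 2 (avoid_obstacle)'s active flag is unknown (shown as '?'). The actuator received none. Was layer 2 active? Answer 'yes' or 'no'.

If layer 2 is active=yes:
  actuator would be none
If layer 2 is active=no:
  actuator would be (-2, 3)
Observed none, so layer 2 was active.

yes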